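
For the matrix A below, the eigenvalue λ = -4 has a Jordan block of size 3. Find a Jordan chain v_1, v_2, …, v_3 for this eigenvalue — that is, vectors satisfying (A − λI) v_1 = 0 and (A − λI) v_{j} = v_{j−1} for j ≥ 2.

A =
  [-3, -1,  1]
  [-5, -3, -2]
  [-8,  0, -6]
A Jordan chain for λ = -4 of length 3:
v_1 = (-2, 6, 8)ᵀ
v_2 = (1, -5, -8)ᵀ
v_3 = (1, 0, 0)ᵀ

Let N = A − (-4)·I. We want v_3 with N^3 v_3 = 0 but N^2 v_3 ≠ 0; then v_{j-1} := N · v_j for j = 3, …, 2.

Pick v_3 = (1, 0, 0)ᵀ.
Then v_2 = N · v_3 = (1, -5, -8)ᵀ.
Then v_1 = N · v_2 = (-2, 6, 8)ᵀ.

Sanity check: (A − (-4)·I) v_1 = (0, 0, 0)ᵀ = 0. ✓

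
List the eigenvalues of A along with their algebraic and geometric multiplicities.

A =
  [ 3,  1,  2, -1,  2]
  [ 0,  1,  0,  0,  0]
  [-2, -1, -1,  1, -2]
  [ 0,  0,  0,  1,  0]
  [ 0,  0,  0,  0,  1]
λ = 1: alg = 5, geom = 4

Step 1 — factor the characteristic polynomial to read off the algebraic multiplicities:
  χ_A(x) = (x - 1)^5

Step 2 — compute geometric multiplicities via the rank-nullity identity g(λ) = n − rank(A − λI):
  rank(A − (1)·I) = 1, so dim ker(A − (1)·I) = n − 1 = 4

Summary:
  λ = 1: algebraic multiplicity = 5, geometric multiplicity = 4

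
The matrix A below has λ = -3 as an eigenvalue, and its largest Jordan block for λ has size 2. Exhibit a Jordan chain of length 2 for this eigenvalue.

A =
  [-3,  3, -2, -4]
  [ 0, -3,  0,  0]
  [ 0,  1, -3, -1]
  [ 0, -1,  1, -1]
A Jordan chain for λ = -3 of length 2:
v_1 = (1, 0, 0, 0)ᵀ
v_2 = (0, 1, -1, 1)ᵀ

Let N = A − (-3)·I. We want v_2 with N^2 v_2 = 0 but N^1 v_2 ≠ 0; then v_{j-1} := N · v_j for j = 2, …, 2.

Pick v_2 = (0, 1, -1, 1)ᵀ.
Then v_1 = N · v_2 = (1, 0, 0, 0)ᵀ.

Sanity check: (A − (-3)·I) v_1 = (0, 0, 0, 0)ᵀ = 0. ✓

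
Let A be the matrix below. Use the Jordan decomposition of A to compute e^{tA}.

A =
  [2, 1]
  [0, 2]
e^{tA} =
  [exp(2*t), t*exp(2*t)]
  [0, exp(2*t)]

Strategy: write A = P · J · P⁻¹ where J is a Jordan canonical form, so e^{tA} = P · e^{tJ} · P⁻¹, and e^{tJ} can be computed block-by-block.

A has Jordan form
J =
  [2, 1]
  [0, 2]
(up to reordering of blocks).

Per-block formulas:
  For a 2×2 Jordan block J_2(2): exp(t · J_2(2)) = e^(2t)·(I + t·N), where N is the 2×2 nilpotent shift.

After assembling e^{tJ} and conjugating by P, we get:

e^{tA} =
  [exp(2*t), t*exp(2*t)]
  [0, exp(2*t)]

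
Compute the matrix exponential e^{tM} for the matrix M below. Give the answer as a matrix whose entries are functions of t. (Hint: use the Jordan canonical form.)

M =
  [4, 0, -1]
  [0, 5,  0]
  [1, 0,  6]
e^{tM} =
  [-t*exp(5*t) + exp(5*t), 0, -t*exp(5*t)]
  [0, exp(5*t), 0]
  [t*exp(5*t), 0, t*exp(5*t) + exp(5*t)]

Strategy: write M = P · J · P⁻¹ where J is a Jordan canonical form, so e^{tM} = P · e^{tJ} · P⁻¹, and e^{tJ} can be computed block-by-block.

M has Jordan form
J =
  [5, 1, 0]
  [0, 5, 0]
  [0, 0, 5]
(up to reordering of blocks).

Per-block formulas:
  For a 1×1 block at λ = 5: exp(t · [5]) = [e^(5t)].
  For a 2×2 Jordan block J_2(5): exp(t · J_2(5)) = e^(5t)·(I + t·N), where N is the 2×2 nilpotent shift.

After assembling e^{tJ} and conjugating by P, we get:

e^{tM} =
  [-t*exp(5*t) + exp(5*t), 0, -t*exp(5*t)]
  [0, exp(5*t), 0]
  [t*exp(5*t), 0, t*exp(5*t) + exp(5*t)]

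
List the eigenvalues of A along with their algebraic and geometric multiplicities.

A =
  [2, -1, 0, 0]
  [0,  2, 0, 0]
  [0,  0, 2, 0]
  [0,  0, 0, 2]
λ = 2: alg = 4, geom = 3

Step 1 — factor the characteristic polynomial to read off the algebraic multiplicities:
  χ_A(x) = (x - 2)^4

Step 2 — compute geometric multiplicities via the rank-nullity identity g(λ) = n − rank(A − λI):
  rank(A − (2)·I) = 1, so dim ker(A − (2)·I) = n − 1 = 3

Summary:
  λ = 2: algebraic multiplicity = 4, geometric multiplicity = 3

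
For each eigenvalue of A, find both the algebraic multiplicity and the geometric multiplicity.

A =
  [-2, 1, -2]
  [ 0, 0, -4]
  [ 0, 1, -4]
λ = -2: alg = 3, geom = 2

Step 1 — factor the characteristic polynomial to read off the algebraic multiplicities:
  χ_A(x) = (x + 2)^3

Step 2 — compute geometric multiplicities via the rank-nullity identity g(λ) = n − rank(A − λI):
  rank(A − (-2)·I) = 1, so dim ker(A − (-2)·I) = n − 1 = 2

Summary:
  λ = -2: algebraic multiplicity = 3, geometric multiplicity = 2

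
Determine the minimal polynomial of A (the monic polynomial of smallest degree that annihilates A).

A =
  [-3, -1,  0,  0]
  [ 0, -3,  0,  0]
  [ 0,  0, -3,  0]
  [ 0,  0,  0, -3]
x^2 + 6*x + 9

The characteristic polynomial is χ_A(x) = (x + 3)^4, so the eigenvalues are known. The minimal polynomial is
  m_A(x) = Π_λ (x − λ)^{k_λ}
where k_λ is the size of the *largest* Jordan block for λ (equivalently, the smallest k with (A − λI)^k v = 0 for every generalised eigenvector v of λ).

  λ = -3: largest Jordan block has size 2, contributing (x + 3)^2

So m_A(x) = (x + 3)^2 = x^2 + 6*x + 9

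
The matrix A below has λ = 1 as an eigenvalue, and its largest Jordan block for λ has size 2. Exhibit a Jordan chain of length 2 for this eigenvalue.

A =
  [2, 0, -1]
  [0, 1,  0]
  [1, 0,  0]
A Jordan chain for λ = 1 of length 2:
v_1 = (1, 0, 1)ᵀ
v_2 = (1, 0, 0)ᵀ

Let N = A − (1)·I. We want v_2 with N^2 v_2 = 0 but N^1 v_2 ≠ 0; then v_{j-1} := N · v_j for j = 2, …, 2.

Pick v_2 = (1, 0, 0)ᵀ.
Then v_1 = N · v_2 = (1, 0, 1)ᵀ.

Sanity check: (A − (1)·I) v_1 = (0, 0, 0)ᵀ = 0. ✓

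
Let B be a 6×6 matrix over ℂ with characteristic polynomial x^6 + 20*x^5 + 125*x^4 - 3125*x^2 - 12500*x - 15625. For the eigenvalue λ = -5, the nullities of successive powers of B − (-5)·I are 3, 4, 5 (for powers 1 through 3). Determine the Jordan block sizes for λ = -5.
Block sizes for λ = -5: [3, 1, 1]

From the dimensions of kernels of powers, the number of Jordan blocks of size at least j is d_j − d_{j−1} where d_j = dim ker(N^j) (with d_0 = 0). Computing the differences gives [3, 1, 1].
The number of blocks of size exactly k is (#blocks of size ≥ k) − (#blocks of size ≥ k + 1), so the partition is: 2 block(s) of size 1, 1 block(s) of size 3.
In nonincreasing order the block sizes are [3, 1, 1].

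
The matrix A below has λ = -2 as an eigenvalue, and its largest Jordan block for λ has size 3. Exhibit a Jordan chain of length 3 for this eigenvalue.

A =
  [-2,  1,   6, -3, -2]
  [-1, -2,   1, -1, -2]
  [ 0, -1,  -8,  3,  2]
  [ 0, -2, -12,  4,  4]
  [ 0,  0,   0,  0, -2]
A Jordan chain for λ = -2 of length 3:
v_1 = (-1, 0, 1, 2, 0)ᵀ
v_2 = (0, -1, 0, 0, 0)ᵀ
v_3 = (1, 0, 0, 0, 0)ᵀ

Let N = A − (-2)·I. We want v_3 with N^3 v_3 = 0 but N^2 v_3 ≠ 0; then v_{j-1} := N · v_j for j = 3, …, 2.

Pick v_3 = (1, 0, 0, 0, 0)ᵀ.
Then v_2 = N · v_3 = (0, -1, 0, 0, 0)ᵀ.
Then v_1 = N · v_2 = (-1, 0, 1, 2, 0)ᵀ.

Sanity check: (A − (-2)·I) v_1 = (0, 0, 0, 0, 0)ᵀ = 0. ✓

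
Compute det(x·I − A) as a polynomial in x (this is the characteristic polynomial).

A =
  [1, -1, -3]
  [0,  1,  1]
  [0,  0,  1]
x^3 - 3*x^2 + 3*x - 1

Expanding det(x·I − A) (e.g. by cofactor expansion or by noting that A is similar to its Jordan form J, which has the same characteristic polynomial as A) gives
  χ_A(x) = x^3 - 3*x^2 + 3*x - 1
which factors as (x - 1)^3. The eigenvalues (with algebraic multiplicities) are λ = 1 with multiplicity 3.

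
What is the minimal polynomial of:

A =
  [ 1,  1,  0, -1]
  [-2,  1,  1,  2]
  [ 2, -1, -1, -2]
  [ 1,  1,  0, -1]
x^3

The characteristic polynomial is χ_A(x) = x^4, so the eigenvalues are known. The minimal polynomial is
  m_A(x) = Π_λ (x − λ)^{k_λ}
where k_λ is the size of the *largest* Jordan block for λ (equivalently, the smallest k with (A − λI)^k v = 0 for every generalised eigenvector v of λ).

  λ = 0: largest Jordan block has size 3, contributing (x − 0)^3

So m_A(x) = x^3 = x^3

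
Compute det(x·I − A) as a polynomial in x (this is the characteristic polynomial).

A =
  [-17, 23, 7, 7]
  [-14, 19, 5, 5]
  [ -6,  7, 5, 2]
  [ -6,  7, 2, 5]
x^4 - 12*x^3 + 54*x^2 - 108*x + 81

Expanding det(x·I − A) (e.g. by cofactor expansion or by noting that A is similar to its Jordan form J, which has the same characteristic polynomial as A) gives
  χ_A(x) = x^4 - 12*x^3 + 54*x^2 - 108*x + 81
which factors as (x - 3)^4. The eigenvalues (with algebraic multiplicities) are λ = 3 with multiplicity 4.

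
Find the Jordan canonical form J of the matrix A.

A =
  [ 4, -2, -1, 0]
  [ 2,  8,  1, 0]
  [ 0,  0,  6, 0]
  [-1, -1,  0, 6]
J_2(6) ⊕ J_2(6)

The characteristic polynomial is
  det(x·I − A) = x^4 - 24*x^3 + 216*x^2 - 864*x + 1296 = (x - 6)^4

Eigenvalues and multiplicities (the geometric multiplicity of λ is n − rank(A − λI), which equals the number of Jordan blocks for λ):
  λ = 6: algebraic multiplicity = 4, geometric multiplicity = 2

Determining the block sizes for each eigenvalue:
  λ = 6: with am = 4 and gm = 2, the partition is not yet determined (e.g. several partitions of 4 into 2 parts exist). Let N = A − (6)·I. Computing rank(N^1) = 2, rank(N^2) = 0; the number of blocks of size ≥ j is rank(N^{j−1}) − rank(N^j), giving [2, 2]. So we have 2 block(s) of size 2 → block sizes [2, 2]

Assembling the blocks gives a Jordan form
J =
  [6, 1, 0, 0]
  [0, 6, 0, 0]
  [0, 0, 6, 1]
  [0, 0, 0, 6]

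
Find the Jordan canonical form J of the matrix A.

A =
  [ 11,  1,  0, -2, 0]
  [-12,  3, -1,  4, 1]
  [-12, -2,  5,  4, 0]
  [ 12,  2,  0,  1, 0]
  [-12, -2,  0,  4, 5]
J_3(5) ⊕ J_1(5) ⊕ J_1(5)

The characteristic polynomial is
  det(x·I − A) = x^5 - 25*x^4 + 250*x^3 - 1250*x^2 + 3125*x - 3125 = (x - 5)^5

Eigenvalues and multiplicities (the geometric multiplicity of λ is n − rank(A − λI), which equals the number of Jordan blocks for λ):
  λ = 5: algebraic multiplicity = 5, geometric multiplicity = 3

Determining the block sizes for each eigenvalue:
  λ = 5: with am = 5 and gm = 3, the partition is not yet determined (e.g. several partitions of 5 into 3 parts exist). Let N = A − (5)·I. Computing rank(N^1) = 2, rank(N^2) = 1, rank(N^3) = 0; the number of blocks of size ≥ j is rank(N^{j−1}) − rank(N^j), giving [3, 1, 1]. So we have 1 block(s) of size 3, 2 block(s) of size 1 → block sizes [3, 1, 1]

Assembling the blocks gives a Jordan form
J =
  [5, 1, 0, 0, 0]
  [0, 5, 1, 0, 0]
  [0, 0, 5, 0, 0]
  [0, 0, 0, 5, 0]
  [0, 0, 0, 0, 5]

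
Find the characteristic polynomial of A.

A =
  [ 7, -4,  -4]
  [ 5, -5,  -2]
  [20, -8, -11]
x^3 + 9*x^2 + 27*x + 27

Expanding det(x·I − A) (e.g. by cofactor expansion or by noting that A is similar to its Jordan form J, which has the same characteristic polynomial as A) gives
  χ_A(x) = x^3 + 9*x^2 + 27*x + 27
which factors as (x + 3)^3. The eigenvalues (with algebraic multiplicities) are λ = -3 with multiplicity 3.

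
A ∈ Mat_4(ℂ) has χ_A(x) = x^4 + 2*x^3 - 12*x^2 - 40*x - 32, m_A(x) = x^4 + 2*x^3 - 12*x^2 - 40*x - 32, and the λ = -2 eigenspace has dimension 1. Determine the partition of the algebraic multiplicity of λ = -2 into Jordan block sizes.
Block sizes for λ = -2: [3]

Step 1 — from the characteristic polynomial, algebraic multiplicity of λ = -2 is 3. From dim ker(A − (-2)·I) = 1, there are exactly 1 Jordan blocks for λ = -2.
Step 2 — from the minimal polynomial, the factor (x + 2)^3 tells us the largest block for λ = -2 has size 3.
Step 3 — with total size 3, 1 blocks, and largest block 3, the block sizes (in nonincreasing order) are [3].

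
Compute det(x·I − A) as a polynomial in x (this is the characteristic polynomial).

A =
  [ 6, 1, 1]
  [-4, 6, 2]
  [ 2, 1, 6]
x^3 - 18*x^2 + 108*x - 216

Expanding det(x·I − A) (e.g. by cofactor expansion or by noting that A is similar to its Jordan form J, which has the same characteristic polynomial as A) gives
  χ_A(x) = x^3 - 18*x^2 + 108*x - 216
which factors as (x - 6)^3. The eigenvalues (with algebraic multiplicities) are λ = 6 with multiplicity 3.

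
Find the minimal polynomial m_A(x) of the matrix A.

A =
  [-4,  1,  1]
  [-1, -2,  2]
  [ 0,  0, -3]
x^3 + 9*x^2 + 27*x + 27

The characteristic polynomial is χ_A(x) = (x + 3)^3, so the eigenvalues are known. The minimal polynomial is
  m_A(x) = Π_λ (x − λ)^{k_λ}
where k_λ is the size of the *largest* Jordan block for λ (equivalently, the smallest k with (A − λI)^k v = 0 for every generalised eigenvector v of λ).

  λ = -3: largest Jordan block has size 3, contributing (x + 3)^3

So m_A(x) = (x + 3)^3 = x^3 + 9*x^2 + 27*x + 27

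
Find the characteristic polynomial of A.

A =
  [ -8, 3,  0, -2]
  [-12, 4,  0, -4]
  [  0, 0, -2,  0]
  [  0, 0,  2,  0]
x^4 + 6*x^3 + 12*x^2 + 8*x

Expanding det(x·I − A) (e.g. by cofactor expansion or by noting that A is similar to its Jordan form J, which has the same characteristic polynomial as A) gives
  χ_A(x) = x^4 + 6*x^3 + 12*x^2 + 8*x
which factors as x*(x + 2)^3. The eigenvalues (with algebraic multiplicities) are λ = -2 with multiplicity 3, λ = 0 with multiplicity 1.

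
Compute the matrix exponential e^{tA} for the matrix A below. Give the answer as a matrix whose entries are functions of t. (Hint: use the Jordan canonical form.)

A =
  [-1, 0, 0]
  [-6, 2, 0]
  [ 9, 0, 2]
e^{tA} =
  [exp(-t), 0, 0]
  [-2*exp(2*t) + 2*exp(-t), exp(2*t), 0]
  [3*exp(2*t) - 3*exp(-t), 0, exp(2*t)]

Strategy: write A = P · J · P⁻¹ where J is a Jordan canonical form, so e^{tA} = P · e^{tJ} · P⁻¹, and e^{tJ} can be computed block-by-block.

A has Jordan form
J =
  [-1, 0, 0]
  [ 0, 2, 0]
  [ 0, 0, 2]
(up to reordering of blocks).

Per-block formulas:
  For a 1×1 block at λ = 2: exp(t · [2]) = [e^(2t)].
  For a 1×1 block at λ = -1: exp(t · [-1]) = [e^(-1t)].

After assembling e^{tJ} and conjugating by P, we get:

e^{tA} =
  [exp(-t), 0, 0]
  [-2*exp(2*t) + 2*exp(-t), exp(2*t), 0]
  [3*exp(2*t) - 3*exp(-t), 0, exp(2*t)]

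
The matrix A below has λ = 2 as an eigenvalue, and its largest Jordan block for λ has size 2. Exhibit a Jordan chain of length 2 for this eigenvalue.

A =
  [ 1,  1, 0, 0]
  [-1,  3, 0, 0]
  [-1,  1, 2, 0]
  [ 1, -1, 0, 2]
A Jordan chain for λ = 2 of length 2:
v_1 = (-1, -1, -1, 1)ᵀ
v_2 = (1, 0, 0, 0)ᵀ

Let N = A − (2)·I. We want v_2 with N^2 v_2 = 0 but N^1 v_2 ≠ 0; then v_{j-1} := N · v_j for j = 2, …, 2.

Pick v_2 = (1, 0, 0, 0)ᵀ.
Then v_1 = N · v_2 = (-1, -1, -1, 1)ᵀ.

Sanity check: (A − (2)·I) v_1 = (0, 0, 0, 0)ᵀ = 0. ✓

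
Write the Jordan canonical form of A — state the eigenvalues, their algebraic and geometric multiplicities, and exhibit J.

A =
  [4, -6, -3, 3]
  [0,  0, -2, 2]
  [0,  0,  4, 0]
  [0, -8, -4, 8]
J_2(4) ⊕ J_1(4) ⊕ J_1(4)

The characteristic polynomial is
  det(x·I − A) = x^4 - 16*x^3 + 96*x^2 - 256*x + 256 = (x - 4)^4

Eigenvalues and multiplicities (the geometric multiplicity of λ is n − rank(A − λI), which equals the number of Jordan blocks for λ):
  λ = 4: algebraic multiplicity = 4, geometric multiplicity = 3

Determining the block sizes for each eigenvalue:
  λ = 4: 3 blocks summing to 4 forces exactly one block of size 2 and the rest size 1 → block sizes [2, 1, 1]

Assembling the blocks gives a Jordan form
J =
  [4, 1, 0, 0]
  [0, 4, 0, 0]
  [0, 0, 4, 0]
  [0, 0, 0, 4]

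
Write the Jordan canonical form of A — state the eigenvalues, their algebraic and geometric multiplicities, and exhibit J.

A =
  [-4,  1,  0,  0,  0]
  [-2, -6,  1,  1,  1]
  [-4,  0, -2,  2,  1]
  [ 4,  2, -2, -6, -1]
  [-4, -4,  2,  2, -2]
J_3(-4) ⊕ J_2(-4)

The characteristic polynomial is
  det(x·I − A) = x^5 + 20*x^4 + 160*x^3 + 640*x^2 + 1280*x + 1024 = (x + 4)^5

Eigenvalues and multiplicities (the geometric multiplicity of λ is n − rank(A − λI), which equals the number of Jordan blocks for λ):
  λ = -4: algebraic multiplicity = 5, geometric multiplicity = 2

Determining the block sizes for each eigenvalue:
  λ = -4: with am = 5 and gm = 2, the partition is not yet determined (e.g. several partitions of 5 into 2 parts exist). Let N = A − (-4)·I. Computing rank(N^1) = 3, rank(N^2) = 1, rank(N^3) = 0; the number of blocks of size ≥ j is rank(N^{j−1}) − rank(N^j), giving [2, 2, 1]. So we have 1 block(s) of size 3, 1 block(s) of size 2 → block sizes [3, 2]

Assembling the blocks gives a Jordan form
J =
  [-4,  1,  0,  0,  0]
  [ 0, -4,  1,  0,  0]
  [ 0,  0, -4,  0,  0]
  [ 0,  0,  0, -4,  1]
  [ 0,  0,  0,  0, -4]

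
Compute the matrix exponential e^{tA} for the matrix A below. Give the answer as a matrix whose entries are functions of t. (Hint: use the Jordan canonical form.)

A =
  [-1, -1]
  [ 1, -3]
e^{tA} =
  [t*exp(-2*t) + exp(-2*t), -t*exp(-2*t)]
  [t*exp(-2*t), -t*exp(-2*t) + exp(-2*t)]

Strategy: write A = P · J · P⁻¹ where J is a Jordan canonical form, so e^{tA} = P · e^{tJ} · P⁻¹, and e^{tJ} can be computed block-by-block.

A has Jordan form
J =
  [-2,  1]
  [ 0, -2]
(up to reordering of blocks).

Per-block formulas:
  For a 2×2 Jordan block J_2(-2): exp(t · J_2(-2)) = e^(-2t)·(I + t·N), where N is the 2×2 nilpotent shift.

After assembling e^{tJ} and conjugating by P, we get:

e^{tA} =
  [t*exp(-2*t) + exp(-2*t), -t*exp(-2*t)]
  [t*exp(-2*t), -t*exp(-2*t) + exp(-2*t)]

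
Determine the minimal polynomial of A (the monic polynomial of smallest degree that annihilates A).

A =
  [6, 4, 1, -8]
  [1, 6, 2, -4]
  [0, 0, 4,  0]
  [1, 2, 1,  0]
x^3 - 12*x^2 + 48*x - 64

The characteristic polynomial is χ_A(x) = (x - 4)^4, so the eigenvalues are known. The minimal polynomial is
  m_A(x) = Π_λ (x − λ)^{k_λ}
where k_λ is the size of the *largest* Jordan block for λ (equivalently, the smallest k with (A − λI)^k v = 0 for every generalised eigenvector v of λ).

  λ = 4: largest Jordan block has size 3, contributing (x − 4)^3

So m_A(x) = (x - 4)^3 = x^3 - 12*x^2 + 48*x - 64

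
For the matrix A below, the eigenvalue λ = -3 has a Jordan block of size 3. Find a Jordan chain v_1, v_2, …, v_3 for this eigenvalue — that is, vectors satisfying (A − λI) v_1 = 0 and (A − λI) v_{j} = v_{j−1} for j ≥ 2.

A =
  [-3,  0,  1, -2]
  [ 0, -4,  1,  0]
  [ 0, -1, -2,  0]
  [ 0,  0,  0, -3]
A Jordan chain for λ = -3 of length 3:
v_1 = (-1, 0, 0, 0)ᵀ
v_2 = (0, -1, -1, 0)ᵀ
v_3 = (0, 1, 0, 0)ᵀ

Let N = A − (-3)·I. We want v_3 with N^3 v_3 = 0 but N^2 v_3 ≠ 0; then v_{j-1} := N · v_j for j = 3, …, 2.

Pick v_3 = (0, 1, 0, 0)ᵀ.
Then v_2 = N · v_3 = (0, -1, -1, 0)ᵀ.
Then v_1 = N · v_2 = (-1, 0, 0, 0)ᵀ.

Sanity check: (A − (-3)·I) v_1 = (0, 0, 0, 0)ᵀ = 0. ✓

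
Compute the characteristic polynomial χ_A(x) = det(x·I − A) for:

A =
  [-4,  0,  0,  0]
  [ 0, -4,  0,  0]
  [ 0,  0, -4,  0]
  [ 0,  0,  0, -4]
x^4 + 16*x^3 + 96*x^2 + 256*x + 256

Expanding det(x·I − A) (e.g. by cofactor expansion or by noting that A is similar to its Jordan form J, which has the same characteristic polynomial as A) gives
  χ_A(x) = x^4 + 16*x^3 + 96*x^2 + 256*x + 256
which factors as (x + 4)^4. The eigenvalues (with algebraic multiplicities) are λ = -4 with multiplicity 4.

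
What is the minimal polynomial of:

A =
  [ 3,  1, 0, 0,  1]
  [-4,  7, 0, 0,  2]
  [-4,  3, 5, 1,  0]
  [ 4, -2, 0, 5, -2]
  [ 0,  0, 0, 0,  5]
x^2 - 10*x + 25

The characteristic polynomial is χ_A(x) = (x - 5)^5, so the eigenvalues are known. The minimal polynomial is
  m_A(x) = Π_λ (x − λ)^{k_λ}
where k_λ is the size of the *largest* Jordan block for λ (equivalently, the smallest k with (A − λI)^k v = 0 for every generalised eigenvector v of λ).

  λ = 5: largest Jordan block has size 2, contributing (x − 5)^2

So m_A(x) = (x - 5)^2 = x^2 - 10*x + 25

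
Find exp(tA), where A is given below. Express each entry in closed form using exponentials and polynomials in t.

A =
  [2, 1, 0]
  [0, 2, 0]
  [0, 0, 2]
e^{tA} =
  [exp(2*t), t*exp(2*t), 0]
  [0, exp(2*t), 0]
  [0, 0, exp(2*t)]

Strategy: write A = P · J · P⁻¹ where J is a Jordan canonical form, so e^{tA} = P · e^{tJ} · P⁻¹, and e^{tJ} can be computed block-by-block.

A has Jordan form
J =
  [2, 1, 0]
  [0, 2, 0]
  [0, 0, 2]
(up to reordering of blocks).

Per-block formulas:
  For a 1×1 block at λ = 2: exp(t · [2]) = [e^(2t)].
  For a 2×2 Jordan block J_2(2): exp(t · J_2(2)) = e^(2t)·(I + t·N), where N is the 2×2 nilpotent shift.

After assembling e^{tJ} and conjugating by P, we get:

e^{tA} =
  [exp(2*t), t*exp(2*t), 0]
  [0, exp(2*t), 0]
  [0, 0, exp(2*t)]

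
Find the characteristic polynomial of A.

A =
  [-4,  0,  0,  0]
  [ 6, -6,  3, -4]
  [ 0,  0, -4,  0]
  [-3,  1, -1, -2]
x^4 + 16*x^3 + 96*x^2 + 256*x + 256

Expanding det(x·I − A) (e.g. by cofactor expansion or by noting that A is similar to its Jordan form J, which has the same characteristic polynomial as A) gives
  χ_A(x) = x^4 + 16*x^3 + 96*x^2 + 256*x + 256
which factors as (x + 4)^4. The eigenvalues (with algebraic multiplicities) are λ = -4 with multiplicity 4.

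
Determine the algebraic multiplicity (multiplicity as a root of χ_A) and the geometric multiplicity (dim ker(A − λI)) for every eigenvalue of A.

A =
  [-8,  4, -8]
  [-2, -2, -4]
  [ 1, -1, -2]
λ = -4: alg = 3, geom = 2

Step 1 — factor the characteristic polynomial to read off the algebraic multiplicities:
  χ_A(x) = (x + 4)^3

Step 2 — compute geometric multiplicities via the rank-nullity identity g(λ) = n − rank(A − λI):
  rank(A − (-4)·I) = 1, so dim ker(A − (-4)·I) = n − 1 = 2

Summary:
  λ = -4: algebraic multiplicity = 3, geometric multiplicity = 2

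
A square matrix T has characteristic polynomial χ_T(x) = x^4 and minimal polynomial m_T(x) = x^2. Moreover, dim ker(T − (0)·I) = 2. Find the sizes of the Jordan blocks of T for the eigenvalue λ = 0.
Block sizes for λ = 0: [2, 2]

Step 1 — from the characteristic polynomial, algebraic multiplicity of λ = 0 is 4. From dim ker(T − (0)·I) = 2, there are exactly 2 Jordan blocks for λ = 0.
Step 2 — from the minimal polynomial, the factor (x − 0)^2 tells us the largest block for λ = 0 has size 2.
Step 3 — with total size 4, 2 blocks, and largest block 2, the block sizes (in nonincreasing order) are [2, 2].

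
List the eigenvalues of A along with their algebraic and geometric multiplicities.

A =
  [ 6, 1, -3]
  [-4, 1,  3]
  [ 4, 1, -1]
λ = 2: alg = 3, geom = 2

Step 1 — factor the characteristic polynomial to read off the algebraic multiplicities:
  χ_A(x) = (x - 2)^3

Step 2 — compute geometric multiplicities via the rank-nullity identity g(λ) = n − rank(A − λI):
  rank(A − (2)·I) = 1, so dim ker(A − (2)·I) = n − 1 = 2

Summary:
  λ = 2: algebraic multiplicity = 3, geometric multiplicity = 2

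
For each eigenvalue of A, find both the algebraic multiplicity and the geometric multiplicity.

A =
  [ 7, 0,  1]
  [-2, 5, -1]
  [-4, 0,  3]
λ = 5: alg = 3, geom = 2

Step 1 — factor the characteristic polynomial to read off the algebraic multiplicities:
  χ_A(x) = (x - 5)^3

Step 2 — compute geometric multiplicities via the rank-nullity identity g(λ) = n − rank(A − λI):
  rank(A − (5)·I) = 1, so dim ker(A − (5)·I) = n − 1 = 2

Summary:
  λ = 5: algebraic multiplicity = 3, geometric multiplicity = 2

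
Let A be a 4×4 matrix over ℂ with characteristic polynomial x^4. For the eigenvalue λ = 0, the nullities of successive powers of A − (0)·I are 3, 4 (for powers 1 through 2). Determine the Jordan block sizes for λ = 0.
Block sizes for λ = 0: [2, 1, 1]

From the dimensions of kernels of powers, the number of Jordan blocks of size at least j is d_j − d_{j−1} where d_j = dim ker(N^j) (with d_0 = 0). Computing the differences gives [3, 1].
The number of blocks of size exactly k is (#blocks of size ≥ k) − (#blocks of size ≥ k + 1), so the partition is: 2 block(s) of size 1, 1 block(s) of size 2.
In nonincreasing order the block sizes are [2, 1, 1].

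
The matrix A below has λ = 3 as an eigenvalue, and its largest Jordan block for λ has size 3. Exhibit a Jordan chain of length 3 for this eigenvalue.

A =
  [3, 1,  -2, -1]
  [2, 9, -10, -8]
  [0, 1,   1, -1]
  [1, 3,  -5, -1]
A Jordan chain for λ = 3 of length 3:
v_1 = (1, 4, 1, 2)ᵀ
v_2 = (0, 2, 0, 1)ᵀ
v_3 = (1, 0, 0, 0)ᵀ

Let N = A − (3)·I. We want v_3 with N^3 v_3 = 0 but N^2 v_3 ≠ 0; then v_{j-1} := N · v_j for j = 3, …, 2.

Pick v_3 = (1, 0, 0, 0)ᵀ.
Then v_2 = N · v_3 = (0, 2, 0, 1)ᵀ.
Then v_1 = N · v_2 = (1, 4, 1, 2)ᵀ.

Sanity check: (A − (3)·I) v_1 = (0, 0, 0, 0)ᵀ = 0. ✓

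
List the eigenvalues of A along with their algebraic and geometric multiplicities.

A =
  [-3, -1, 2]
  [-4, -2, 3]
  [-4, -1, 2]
λ = -1: alg = 3, geom = 1

Step 1 — factor the characteristic polynomial to read off the algebraic multiplicities:
  χ_A(x) = (x + 1)^3

Step 2 — compute geometric multiplicities via the rank-nullity identity g(λ) = n − rank(A − λI):
  rank(A − (-1)·I) = 2, so dim ker(A − (-1)·I) = n − 2 = 1

Summary:
  λ = -1: algebraic multiplicity = 3, geometric multiplicity = 1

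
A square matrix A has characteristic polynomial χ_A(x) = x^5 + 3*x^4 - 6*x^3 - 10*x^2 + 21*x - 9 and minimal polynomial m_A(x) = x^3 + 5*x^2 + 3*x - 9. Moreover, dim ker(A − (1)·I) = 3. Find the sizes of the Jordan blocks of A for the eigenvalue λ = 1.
Block sizes for λ = 1: [1, 1, 1]

Step 1 — from the characteristic polynomial, algebraic multiplicity of λ = 1 is 3. From dim ker(A − (1)·I) = 3, there are exactly 3 Jordan blocks for λ = 1.
Step 2 — from the minimal polynomial, the factor (x − 1) tells us the largest block for λ = 1 has size 1.
Step 3 — with total size 3, 3 blocks, and largest block 1, the block sizes (in nonincreasing order) are [1, 1, 1].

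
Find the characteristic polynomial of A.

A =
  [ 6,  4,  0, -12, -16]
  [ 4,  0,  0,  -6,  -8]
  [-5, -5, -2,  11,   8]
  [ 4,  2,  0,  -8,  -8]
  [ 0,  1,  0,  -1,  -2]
x^5 + 6*x^4 + 8*x^3 - 16*x^2 - 48*x - 32

Expanding det(x·I − A) (e.g. by cofactor expansion or by noting that A is similar to its Jordan form J, which has the same characteristic polynomial as A) gives
  χ_A(x) = x^5 + 6*x^4 + 8*x^3 - 16*x^2 - 48*x - 32
which factors as (x - 2)*(x + 2)^4. The eigenvalues (with algebraic multiplicities) are λ = -2 with multiplicity 4, λ = 2 with multiplicity 1.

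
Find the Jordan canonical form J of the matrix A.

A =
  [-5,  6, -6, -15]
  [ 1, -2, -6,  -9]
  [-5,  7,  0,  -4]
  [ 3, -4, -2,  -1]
J_2(-2) ⊕ J_2(-2)

The characteristic polynomial is
  det(x·I − A) = x^4 + 8*x^3 + 24*x^2 + 32*x + 16 = (x + 2)^4

Eigenvalues and multiplicities (the geometric multiplicity of λ is n − rank(A − λI), which equals the number of Jordan blocks for λ):
  λ = -2: algebraic multiplicity = 4, geometric multiplicity = 2

Determining the block sizes for each eigenvalue:
  λ = -2: with am = 4 and gm = 2, the partition is not yet determined (e.g. several partitions of 4 into 2 parts exist). Let N = A − (-2)·I. Computing rank(N^1) = 2, rank(N^2) = 0; the number of blocks of size ≥ j is rank(N^{j−1}) − rank(N^j), giving [2, 2]. So we have 2 block(s) of size 2 → block sizes [2, 2]

Assembling the blocks gives a Jordan form
J =
  [-2,  1,  0,  0]
  [ 0, -2,  0,  0]
  [ 0,  0, -2,  1]
  [ 0,  0,  0, -2]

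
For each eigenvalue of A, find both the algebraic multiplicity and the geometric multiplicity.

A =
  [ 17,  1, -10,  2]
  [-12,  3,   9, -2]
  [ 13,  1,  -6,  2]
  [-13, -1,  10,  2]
λ = 4: alg = 4, geom = 2

Step 1 — factor the characteristic polynomial to read off the algebraic multiplicities:
  χ_A(x) = (x - 4)^4

Step 2 — compute geometric multiplicities via the rank-nullity identity g(λ) = n − rank(A − λI):
  rank(A − (4)·I) = 2, so dim ker(A − (4)·I) = n − 2 = 2

Summary:
  λ = 4: algebraic multiplicity = 4, geometric multiplicity = 2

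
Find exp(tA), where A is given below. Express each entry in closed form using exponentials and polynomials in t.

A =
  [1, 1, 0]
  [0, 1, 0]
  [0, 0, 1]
e^{tA} =
  [exp(t), t*exp(t), 0]
  [0, exp(t), 0]
  [0, 0, exp(t)]

Strategy: write A = P · J · P⁻¹ where J is a Jordan canonical form, so e^{tA} = P · e^{tJ} · P⁻¹, and e^{tJ} can be computed block-by-block.

A has Jordan form
J =
  [1, 1, 0]
  [0, 1, 0]
  [0, 0, 1]
(up to reordering of blocks).

Per-block formulas:
  For a 2×2 Jordan block J_2(1): exp(t · J_2(1)) = e^(1t)·(I + t·N), where N is the 2×2 nilpotent shift.
  For a 1×1 block at λ = 1: exp(t · [1]) = [e^(1t)].

After assembling e^{tJ} and conjugating by P, we get:

e^{tA} =
  [exp(t), t*exp(t), 0]
  [0, exp(t), 0]
  [0, 0, exp(t)]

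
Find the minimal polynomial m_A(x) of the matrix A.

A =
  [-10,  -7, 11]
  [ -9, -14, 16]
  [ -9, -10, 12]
x^3 + 12*x^2 + 48*x + 64

The characteristic polynomial is χ_A(x) = (x + 4)^3, so the eigenvalues are known. The minimal polynomial is
  m_A(x) = Π_λ (x − λ)^{k_λ}
where k_λ is the size of the *largest* Jordan block for λ (equivalently, the smallest k with (A − λI)^k v = 0 for every generalised eigenvector v of λ).

  λ = -4: largest Jordan block has size 3, contributing (x + 4)^3

So m_A(x) = (x + 4)^3 = x^3 + 12*x^2 + 48*x + 64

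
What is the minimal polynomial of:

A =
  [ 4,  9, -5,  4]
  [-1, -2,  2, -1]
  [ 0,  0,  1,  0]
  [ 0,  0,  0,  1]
x^3 - 3*x^2 + 3*x - 1

The characteristic polynomial is χ_A(x) = (x - 1)^4, so the eigenvalues are known. The minimal polynomial is
  m_A(x) = Π_λ (x − λ)^{k_λ}
where k_λ is the size of the *largest* Jordan block for λ (equivalently, the smallest k with (A − λI)^k v = 0 for every generalised eigenvector v of λ).

  λ = 1: largest Jordan block has size 3, contributing (x − 1)^3

So m_A(x) = (x - 1)^3 = x^3 - 3*x^2 + 3*x - 1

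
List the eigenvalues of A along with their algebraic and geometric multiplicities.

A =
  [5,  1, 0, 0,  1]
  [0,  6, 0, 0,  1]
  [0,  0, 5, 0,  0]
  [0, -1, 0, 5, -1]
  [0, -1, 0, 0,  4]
λ = 5: alg = 5, geom = 4

Step 1 — factor the characteristic polynomial to read off the algebraic multiplicities:
  χ_A(x) = (x - 5)^5

Step 2 — compute geometric multiplicities via the rank-nullity identity g(λ) = n − rank(A − λI):
  rank(A − (5)·I) = 1, so dim ker(A − (5)·I) = n − 1 = 4

Summary:
  λ = 5: algebraic multiplicity = 5, geometric multiplicity = 4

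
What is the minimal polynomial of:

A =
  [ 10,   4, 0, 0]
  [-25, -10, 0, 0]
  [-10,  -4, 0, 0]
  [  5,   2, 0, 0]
x^2

The characteristic polynomial is χ_A(x) = x^4, so the eigenvalues are known. The minimal polynomial is
  m_A(x) = Π_λ (x − λ)^{k_λ}
where k_λ is the size of the *largest* Jordan block for λ (equivalently, the smallest k with (A − λI)^k v = 0 for every generalised eigenvector v of λ).

  λ = 0: largest Jordan block has size 2, contributing (x − 0)^2

So m_A(x) = x^2 = x^2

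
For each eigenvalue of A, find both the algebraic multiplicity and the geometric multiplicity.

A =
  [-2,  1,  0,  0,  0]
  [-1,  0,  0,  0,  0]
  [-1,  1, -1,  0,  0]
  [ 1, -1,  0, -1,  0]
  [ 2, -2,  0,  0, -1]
λ = -1: alg = 5, geom = 4

Step 1 — factor the characteristic polynomial to read off the algebraic multiplicities:
  χ_A(x) = (x + 1)^5

Step 2 — compute geometric multiplicities via the rank-nullity identity g(λ) = n − rank(A − λI):
  rank(A − (-1)·I) = 1, so dim ker(A − (-1)·I) = n − 1 = 4

Summary:
  λ = -1: algebraic multiplicity = 5, geometric multiplicity = 4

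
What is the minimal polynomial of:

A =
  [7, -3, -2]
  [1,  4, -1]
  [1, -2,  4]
x^3 - 15*x^2 + 75*x - 125

The characteristic polynomial is χ_A(x) = (x - 5)^3, so the eigenvalues are known. The minimal polynomial is
  m_A(x) = Π_λ (x − λ)^{k_λ}
where k_λ is the size of the *largest* Jordan block for λ (equivalently, the smallest k with (A − λI)^k v = 0 for every generalised eigenvector v of λ).

  λ = 5: largest Jordan block has size 3, contributing (x − 5)^3

So m_A(x) = (x - 5)^3 = x^3 - 15*x^2 + 75*x - 125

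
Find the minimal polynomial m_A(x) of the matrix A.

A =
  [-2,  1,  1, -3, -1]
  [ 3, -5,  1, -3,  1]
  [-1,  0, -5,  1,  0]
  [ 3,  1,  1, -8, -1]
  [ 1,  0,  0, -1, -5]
x^3 + 15*x^2 + 75*x + 125

The characteristic polynomial is χ_A(x) = (x + 5)^5, so the eigenvalues are known. The minimal polynomial is
  m_A(x) = Π_λ (x − λ)^{k_λ}
where k_λ is the size of the *largest* Jordan block for λ (equivalently, the smallest k with (A − λI)^k v = 0 for every generalised eigenvector v of λ).

  λ = -5: largest Jordan block has size 3, contributing (x + 5)^3

So m_A(x) = (x + 5)^3 = x^3 + 15*x^2 + 75*x + 125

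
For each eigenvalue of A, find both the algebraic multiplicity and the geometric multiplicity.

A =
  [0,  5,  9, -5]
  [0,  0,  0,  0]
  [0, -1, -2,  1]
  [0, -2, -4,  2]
λ = 0: alg = 4, geom = 2

Step 1 — factor the characteristic polynomial to read off the algebraic multiplicities:
  χ_A(x) = x^4

Step 2 — compute geometric multiplicities via the rank-nullity identity g(λ) = n − rank(A − λI):
  rank(A − (0)·I) = 2, so dim ker(A − (0)·I) = n − 2 = 2

Summary:
  λ = 0: algebraic multiplicity = 4, geometric multiplicity = 2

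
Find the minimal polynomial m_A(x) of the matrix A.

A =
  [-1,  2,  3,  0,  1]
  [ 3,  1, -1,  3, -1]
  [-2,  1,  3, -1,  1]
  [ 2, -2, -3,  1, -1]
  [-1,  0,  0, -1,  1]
x^3 - 3*x^2 + 3*x - 1

The characteristic polynomial is χ_A(x) = (x - 1)^5, so the eigenvalues are known. The minimal polynomial is
  m_A(x) = Π_λ (x − λ)^{k_λ}
where k_λ is the size of the *largest* Jordan block for λ (equivalently, the smallest k with (A − λI)^k v = 0 for every generalised eigenvector v of λ).

  λ = 1: largest Jordan block has size 3, contributing (x − 1)^3

So m_A(x) = (x - 1)^3 = x^3 - 3*x^2 + 3*x - 1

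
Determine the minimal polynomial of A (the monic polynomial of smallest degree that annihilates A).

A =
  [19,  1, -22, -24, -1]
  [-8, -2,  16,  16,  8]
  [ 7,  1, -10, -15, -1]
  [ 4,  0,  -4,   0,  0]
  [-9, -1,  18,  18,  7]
x^4 - 8*x^3 - 8*x^2 + 96*x + 144

The characteristic polynomial is χ_A(x) = (x - 6)^3*(x + 2)^2, so the eigenvalues are known. The minimal polynomial is
  m_A(x) = Π_λ (x − λ)^{k_λ}
where k_λ is the size of the *largest* Jordan block for λ (equivalently, the smallest k with (A − λI)^k v = 0 for every generalised eigenvector v of λ).

  λ = -2: largest Jordan block has size 2, contributing (x + 2)^2
  λ = 6: largest Jordan block has size 2, contributing (x − 6)^2

So m_A(x) = (x - 6)^2*(x + 2)^2 = x^4 - 8*x^3 - 8*x^2 + 96*x + 144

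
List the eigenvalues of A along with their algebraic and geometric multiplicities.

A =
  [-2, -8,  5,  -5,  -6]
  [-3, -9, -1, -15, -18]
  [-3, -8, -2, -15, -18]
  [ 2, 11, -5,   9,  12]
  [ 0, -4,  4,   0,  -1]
λ = -1: alg = 5, geom = 3

Step 1 — factor the characteristic polynomial to read off the algebraic multiplicities:
  χ_A(x) = (x + 1)^5

Step 2 — compute geometric multiplicities via the rank-nullity identity g(λ) = n − rank(A − λI):
  rank(A − (-1)·I) = 2, so dim ker(A − (-1)·I) = n − 2 = 3

Summary:
  λ = -1: algebraic multiplicity = 5, geometric multiplicity = 3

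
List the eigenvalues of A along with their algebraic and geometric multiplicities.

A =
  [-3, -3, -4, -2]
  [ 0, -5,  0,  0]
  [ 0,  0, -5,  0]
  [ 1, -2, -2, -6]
λ = -5: alg = 3, geom = 2; λ = -4: alg = 1, geom = 1

Step 1 — factor the characteristic polynomial to read off the algebraic multiplicities:
  χ_A(x) = (x + 4)*(x + 5)^3

Step 2 — compute geometric multiplicities via the rank-nullity identity g(λ) = n − rank(A − λI):
  rank(A − (-5)·I) = 2, so dim ker(A − (-5)·I) = n − 2 = 2
  rank(A − (-4)·I) = 3, so dim ker(A − (-4)·I) = n − 3 = 1

Summary:
  λ = -5: algebraic multiplicity = 3, geometric multiplicity = 2
  λ = -4: algebraic multiplicity = 1, geometric multiplicity = 1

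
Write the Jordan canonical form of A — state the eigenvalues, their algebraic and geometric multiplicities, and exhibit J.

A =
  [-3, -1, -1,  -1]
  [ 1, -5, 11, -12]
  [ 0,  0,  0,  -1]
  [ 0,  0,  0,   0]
J_2(-4) ⊕ J_2(0)

The characteristic polynomial is
  det(x·I − A) = x^4 + 8*x^3 + 16*x^2 = x^2*(x + 4)^2

Eigenvalues and multiplicities (the geometric multiplicity of λ is n − rank(A − λI), which equals the number of Jordan blocks for λ):
  λ = -4: algebraic multiplicity = 2, geometric multiplicity = 1
  λ = 0: algebraic multiplicity = 2, geometric multiplicity = 1

Determining the block sizes for each eigenvalue:
  λ = -4: one block (gm = 1), so the single block has size am = 2 → block sizes [2]
  λ = 0: one block (gm = 1), so the single block has size am = 2 → block sizes [2]

Assembling the blocks gives a Jordan form
J =
  [-4,  1, 0, 0]
  [ 0, -4, 0, 0]
  [ 0,  0, 0, 1]
  [ 0,  0, 0, 0]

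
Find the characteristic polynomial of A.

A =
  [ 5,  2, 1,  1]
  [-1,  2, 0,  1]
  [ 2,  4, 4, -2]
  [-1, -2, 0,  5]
x^4 - 16*x^3 + 96*x^2 - 256*x + 256

Expanding det(x·I − A) (e.g. by cofactor expansion or by noting that A is similar to its Jordan form J, which has the same characteristic polynomial as A) gives
  χ_A(x) = x^4 - 16*x^3 + 96*x^2 - 256*x + 256
which factors as (x - 4)^4. The eigenvalues (with algebraic multiplicities) are λ = 4 with multiplicity 4.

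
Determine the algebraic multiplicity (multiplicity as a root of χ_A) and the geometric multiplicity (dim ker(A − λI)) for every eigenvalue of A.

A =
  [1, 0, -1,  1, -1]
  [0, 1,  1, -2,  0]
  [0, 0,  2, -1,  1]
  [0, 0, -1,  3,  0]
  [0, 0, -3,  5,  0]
λ = 1: alg = 3, geom = 3; λ = 2: alg = 2, geom = 1

Step 1 — factor the characteristic polynomial to read off the algebraic multiplicities:
  χ_A(x) = (x - 2)^2*(x - 1)^3

Step 2 — compute geometric multiplicities via the rank-nullity identity g(λ) = n − rank(A − λI):
  rank(A − (1)·I) = 2, so dim ker(A − (1)·I) = n − 2 = 3
  rank(A − (2)·I) = 4, so dim ker(A − (2)·I) = n − 4 = 1

Summary:
  λ = 1: algebraic multiplicity = 3, geometric multiplicity = 3
  λ = 2: algebraic multiplicity = 2, geometric multiplicity = 1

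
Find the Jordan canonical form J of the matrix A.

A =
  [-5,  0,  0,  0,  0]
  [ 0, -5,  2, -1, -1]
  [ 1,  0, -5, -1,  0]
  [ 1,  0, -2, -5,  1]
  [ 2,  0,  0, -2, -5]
J_3(-5) ⊕ J_1(-5) ⊕ J_1(-5)

The characteristic polynomial is
  det(x·I − A) = x^5 + 25*x^4 + 250*x^3 + 1250*x^2 + 3125*x + 3125 = (x + 5)^5

Eigenvalues and multiplicities (the geometric multiplicity of λ is n − rank(A − λI), which equals the number of Jordan blocks for λ):
  λ = -5: algebraic multiplicity = 5, geometric multiplicity = 3

Determining the block sizes for each eigenvalue:
  λ = -5: with am = 5 and gm = 3, the partition is not yet determined (e.g. several partitions of 5 into 3 parts exist). Let N = A − (-5)·I. Computing rank(N^1) = 2, rank(N^2) = 1, rank(N^3) = 0; the number of blocks of size ≥ j is rank(N^{j−1}) − rank(N^j), giving [3, 1, 1]. So we have 1 block(s) of size 3, 2 block(s) of size 1 → block sizes [3, 1, 1]

Assembling the blocks gives a Jordan form
J =
  [-5,  1,  0,  0,  0]
  [ 0, -5,  1,  0,  0]
  [ 0,  0, -5,  0,  0]
  [ 0,  0,  0, -5,  0]
  [ 0,  0,  0,  0, -5]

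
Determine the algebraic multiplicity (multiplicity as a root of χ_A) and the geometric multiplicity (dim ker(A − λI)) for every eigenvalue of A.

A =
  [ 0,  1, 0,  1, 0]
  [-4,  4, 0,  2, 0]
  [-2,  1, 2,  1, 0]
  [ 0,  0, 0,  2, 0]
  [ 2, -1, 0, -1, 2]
λ = 2: alg = 5, geom = 4

Step 1 — factor the characteristic polynomial to read off the algebraic multiplicities:
  χ_A(x) = (x - 2)^5

Step 2 — compute geometric multiplicities via the rank-nullity identity g(λ) = n − rank(A − λI):
  rank(A − (2)·I) = 1, so dim ker(A − (2)·I) = n − 1 = 4

Summary:
  λ = 2: algebraic multiplicity = 5, geometric multiplicity = 4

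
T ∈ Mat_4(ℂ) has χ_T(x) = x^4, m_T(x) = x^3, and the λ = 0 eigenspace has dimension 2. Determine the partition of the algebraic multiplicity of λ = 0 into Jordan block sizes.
Block sizes for λ = 0: [3, 1]

Step 1 — from the characteristic polynomial, algebraic multiplicity of λ = 0 is 4. From dim ker(T − (0)·I) = 2, there are exactly 2 Jordan blocks for λ = 0.
Step 2 — from the minimal polynomial, the factor (x − 0)^3 tells us the largest block for λ = 0 has size 3.
Step 3 — with total size 4, 2 blocks, and largest block 3, the block sizes (in nonincreasing order) are [3, 1].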